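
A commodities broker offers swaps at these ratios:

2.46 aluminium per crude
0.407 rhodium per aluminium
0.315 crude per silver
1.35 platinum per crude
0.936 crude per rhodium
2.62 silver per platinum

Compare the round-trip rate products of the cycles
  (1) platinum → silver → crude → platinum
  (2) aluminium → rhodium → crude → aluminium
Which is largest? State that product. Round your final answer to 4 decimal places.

(1) 2.62 × 0.315 × 1.35 = 1.11416
(2) 0.407 × 0.936 × 2.46 = 0.93714
Highest is cycle (1) at 1.1142 (>1, arbitrage).

1.1142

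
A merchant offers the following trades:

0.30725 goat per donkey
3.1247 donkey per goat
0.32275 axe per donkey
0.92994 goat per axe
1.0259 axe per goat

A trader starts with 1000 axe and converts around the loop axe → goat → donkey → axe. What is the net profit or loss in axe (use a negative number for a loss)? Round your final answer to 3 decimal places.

1000 axe × 0.92994 = 929.94 goat
929.94 goat × 3.1247 = 2905.783518 donkey
2905.783518 donkey × 0.32275 = 937.8416304345 axe
Net change: 937.8416304345 − 1000 = -62.1583695655 axe

-62.158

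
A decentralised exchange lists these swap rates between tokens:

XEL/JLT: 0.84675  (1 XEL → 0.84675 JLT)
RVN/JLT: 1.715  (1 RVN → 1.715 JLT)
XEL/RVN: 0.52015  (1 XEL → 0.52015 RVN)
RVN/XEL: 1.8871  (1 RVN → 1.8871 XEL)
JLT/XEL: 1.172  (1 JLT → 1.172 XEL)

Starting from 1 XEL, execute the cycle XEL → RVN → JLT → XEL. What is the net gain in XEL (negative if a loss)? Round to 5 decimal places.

1 XEL × 0.52015 = 0.52015 RVN
0.52015 RVN × 1.715 = 0.89205725 JLT
0.89205725 JLT × 1.172 = 1.045491097 XEL
Net change: 1.045491097 − 1 = 0.045491097 XEL

0.04549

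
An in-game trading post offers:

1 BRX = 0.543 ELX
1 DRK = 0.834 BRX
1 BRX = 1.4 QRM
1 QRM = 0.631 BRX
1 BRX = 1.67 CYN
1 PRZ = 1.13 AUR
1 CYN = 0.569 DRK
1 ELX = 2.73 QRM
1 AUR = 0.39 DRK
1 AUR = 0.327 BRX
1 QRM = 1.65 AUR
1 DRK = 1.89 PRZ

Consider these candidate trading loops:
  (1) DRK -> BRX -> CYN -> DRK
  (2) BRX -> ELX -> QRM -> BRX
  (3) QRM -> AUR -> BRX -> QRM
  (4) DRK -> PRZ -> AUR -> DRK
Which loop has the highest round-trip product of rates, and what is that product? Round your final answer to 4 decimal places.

(1) 0.834 × 1.67 × 0.569 = 0.79249
(2) 0.543 × 2.73 × 0.631 = 0.93539
(3) 1.65 × 0.327 × 1.4 = 0.75537
(4) 1.89 × 1.13 × 0.39 = 0.83292
Highest is cycle (2) at 0.9354 (≤1, no arbitrage).

0.9354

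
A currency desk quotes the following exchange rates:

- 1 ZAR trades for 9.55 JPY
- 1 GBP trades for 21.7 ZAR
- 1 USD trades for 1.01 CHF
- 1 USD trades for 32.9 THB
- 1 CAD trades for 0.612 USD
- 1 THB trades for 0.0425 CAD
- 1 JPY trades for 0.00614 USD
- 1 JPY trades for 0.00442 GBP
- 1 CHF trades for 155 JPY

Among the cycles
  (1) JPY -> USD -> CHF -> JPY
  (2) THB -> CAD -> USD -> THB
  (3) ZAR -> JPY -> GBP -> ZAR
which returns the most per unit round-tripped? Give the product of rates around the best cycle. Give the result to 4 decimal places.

0.9612

(1) 0.00614 × 1.01 × 155 = 0.96122
(2) 0.0425 × 0.612 × 32.9 = 0.85573
(3) 9.55 × 0.00442 × 21.7 = 0.91598
Highest is cycle (1) at 0.9612 (≤1, no arbitrage).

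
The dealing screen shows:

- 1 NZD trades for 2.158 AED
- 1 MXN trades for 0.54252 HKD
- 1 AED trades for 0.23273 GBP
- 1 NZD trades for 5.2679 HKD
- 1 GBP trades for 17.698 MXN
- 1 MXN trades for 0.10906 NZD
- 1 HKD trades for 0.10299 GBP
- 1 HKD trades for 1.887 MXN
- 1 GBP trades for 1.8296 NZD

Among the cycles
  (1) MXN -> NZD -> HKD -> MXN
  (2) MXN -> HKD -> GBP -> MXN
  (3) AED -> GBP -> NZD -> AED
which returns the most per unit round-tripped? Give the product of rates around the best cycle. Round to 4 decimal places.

(1) 0.10906 × 5.2679 × 1.887 = 1.08411
(2) 0.54252 × 0.10299 × 17.698 = 0.98886
(3) 0.23273 × 1.8296 × 2.158 = 0.91888
Highest is cycle (1) at 1.0841 (>1, arbitrage).

1.0841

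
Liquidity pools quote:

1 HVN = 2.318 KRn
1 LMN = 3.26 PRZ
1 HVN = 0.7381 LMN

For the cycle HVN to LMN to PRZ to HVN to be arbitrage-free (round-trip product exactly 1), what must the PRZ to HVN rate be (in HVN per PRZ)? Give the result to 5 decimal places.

Known legs of the cycle: 0.7381 × 3.26 = 2.406206
For no arbitrage the full-cycle product must be 1, so the missing rate is 1 / 2.406206 ≈ 0.4155920.

0.41559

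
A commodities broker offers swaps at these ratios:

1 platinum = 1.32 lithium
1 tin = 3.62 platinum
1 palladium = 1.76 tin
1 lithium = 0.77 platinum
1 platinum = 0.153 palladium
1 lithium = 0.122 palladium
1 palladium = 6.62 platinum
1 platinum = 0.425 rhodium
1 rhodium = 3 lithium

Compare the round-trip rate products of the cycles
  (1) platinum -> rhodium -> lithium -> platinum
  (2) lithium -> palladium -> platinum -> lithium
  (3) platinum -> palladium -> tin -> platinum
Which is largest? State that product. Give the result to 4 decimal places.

1.0661

(1) 0.425 × 3 × 0.77 = 0.98175
(2) 0.122 × 6.62 × 1.32 = 1.06608
(3) 0.153 × 1.76 × 3.62 = 0.97479
Highest is cycle (2) at 1.0661 (>1, arbitrage).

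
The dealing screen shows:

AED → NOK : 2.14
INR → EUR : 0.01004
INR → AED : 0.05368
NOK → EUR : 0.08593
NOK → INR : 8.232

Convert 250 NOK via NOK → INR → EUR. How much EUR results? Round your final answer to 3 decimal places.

250 NOK × 8.232 = 2058 INR
2058 INR × 0.01004 = 20.66232 EUR

20.662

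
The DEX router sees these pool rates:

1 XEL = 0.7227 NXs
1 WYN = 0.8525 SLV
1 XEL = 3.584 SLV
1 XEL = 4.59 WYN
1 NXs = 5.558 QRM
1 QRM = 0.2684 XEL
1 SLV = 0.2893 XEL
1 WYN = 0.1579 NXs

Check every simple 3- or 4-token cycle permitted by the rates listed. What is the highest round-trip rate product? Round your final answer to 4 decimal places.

XEL→WYN→SLV→XEL: 4.59 × 0.8525 × 0.2893 = 1.13202
XEL→WYN→NXs→QRM→XEL: 4.59 × 0.1579 × 5.558 × 0.2684 = 1.08117
XEL→NXs→QRM→XEL: 0.7227 × 5.558 × 0.2684 = 1.07810
Maximum is XEL→WYN→SLV→XEL at 1.1320; arbitrage exists.

1.1320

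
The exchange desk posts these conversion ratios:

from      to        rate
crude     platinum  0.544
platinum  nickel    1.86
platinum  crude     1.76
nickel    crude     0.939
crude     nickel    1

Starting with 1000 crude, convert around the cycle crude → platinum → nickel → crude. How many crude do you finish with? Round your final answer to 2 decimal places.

950.12

1000 crude × 0.544 = 544 platinum
544 platinum × 1.86 = 1011.84 nickel
1011.84 nickel × 0.939 = 950.11776 crude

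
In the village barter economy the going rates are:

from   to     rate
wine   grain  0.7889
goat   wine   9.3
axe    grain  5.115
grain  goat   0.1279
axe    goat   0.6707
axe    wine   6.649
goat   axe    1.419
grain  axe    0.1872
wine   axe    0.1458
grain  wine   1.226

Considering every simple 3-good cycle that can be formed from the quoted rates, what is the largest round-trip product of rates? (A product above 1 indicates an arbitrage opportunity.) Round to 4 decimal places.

wine→grain→axe→wine: 0.7889 × 0.1872 × 6.649 = 0.98194
goat→wine→grain→goat: 9.3 × 0.7889 × 0.1279 = 0.93837
goat→axe→grain→goat: 1.419 × 5.115 × 0.1279 = 0.92832
wine→axe→grain→wine: 0.1458 × 5.115 × 1.226 = 0.91431
goat→wine→axe→goat: 9.3 × 0.1458 × 0.6707 = 0.90943
Maximum is wine→grain→axe→wine at 0.9819; no arbitrage — every cycle loses value.

0.9819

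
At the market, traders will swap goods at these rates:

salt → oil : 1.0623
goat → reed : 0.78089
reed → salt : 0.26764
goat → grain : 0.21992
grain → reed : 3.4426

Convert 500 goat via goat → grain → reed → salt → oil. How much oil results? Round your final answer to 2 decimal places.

500 goat × 0.21992 = 109.96 grain
109.96 grain × 3.4426 = 378.548296 reed
378.548296 reed × 0.26764 = 101.31466594144 salt
101.31466594144 salt × 1.0623 = 107.626569629591712 oil

107.63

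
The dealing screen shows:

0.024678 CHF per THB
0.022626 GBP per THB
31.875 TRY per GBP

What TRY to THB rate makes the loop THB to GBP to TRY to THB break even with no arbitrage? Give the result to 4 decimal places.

1.3866

Known legs of the cycle: 0.022626 × 31.875 = 0.72120375
For no arbitrage the full-cycle product must be 1, so the missing rate is 1 / 0.72120375 ≈ 1.386571.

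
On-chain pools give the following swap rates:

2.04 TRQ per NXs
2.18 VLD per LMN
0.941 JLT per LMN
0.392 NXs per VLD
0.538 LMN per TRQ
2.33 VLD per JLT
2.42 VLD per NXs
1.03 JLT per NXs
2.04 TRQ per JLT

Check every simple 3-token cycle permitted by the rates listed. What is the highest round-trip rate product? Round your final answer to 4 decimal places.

1.0328

LMN→JLT→TRQ→LMN: 0.941 × 2.04 × 0.538 = 1.03277
VLD→NXs→JLT→VLD: 0.392 × 1.03 × 2.33 = 0.94076
Maximum is LMN→JLT→TRQ→LMN at 1.0328; arbitrage exists.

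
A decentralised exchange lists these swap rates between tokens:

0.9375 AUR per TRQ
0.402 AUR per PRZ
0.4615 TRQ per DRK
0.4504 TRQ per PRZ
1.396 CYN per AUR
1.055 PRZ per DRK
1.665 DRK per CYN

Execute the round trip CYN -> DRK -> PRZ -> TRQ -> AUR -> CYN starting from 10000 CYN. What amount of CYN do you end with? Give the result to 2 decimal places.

10000 CYN × 1.665 = 16650 DRK
16650 DRK × 1.055 = 17565.75 PRZ
17565.75 PRZ × 0.4504 = 7911.6138 TRQ
7911.6138 TRQ × 0.9375 = 7417.1379375 AUR
7417.1379375 AUR × 1.396 = 10354.32456075 CYN

10354.32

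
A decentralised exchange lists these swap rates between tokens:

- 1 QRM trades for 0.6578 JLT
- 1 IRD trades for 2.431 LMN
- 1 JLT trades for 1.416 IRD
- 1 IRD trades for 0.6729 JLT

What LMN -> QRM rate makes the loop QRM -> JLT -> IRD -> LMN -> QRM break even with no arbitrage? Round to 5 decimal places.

Known legs of the cycle: 0.6578 × 1.416 × 2.431 = 2.2643423088
For no arbitrage the full-cycle product must be 1, so the missing rate is 1 / 2.2643423088 ≈ 0.4416293.

0.44163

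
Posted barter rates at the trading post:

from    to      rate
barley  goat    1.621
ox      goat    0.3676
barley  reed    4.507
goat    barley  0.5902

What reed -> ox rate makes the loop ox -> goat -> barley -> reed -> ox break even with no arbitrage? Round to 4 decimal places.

1.0227

Known legs of the cycle: 0.3676 × 0.5902 × 4.507 = 0.97782754264
For no arbitrage the full-cycle product must be 1, so the missing rate is 1 / 0.97782754264 ≈ 1.022675.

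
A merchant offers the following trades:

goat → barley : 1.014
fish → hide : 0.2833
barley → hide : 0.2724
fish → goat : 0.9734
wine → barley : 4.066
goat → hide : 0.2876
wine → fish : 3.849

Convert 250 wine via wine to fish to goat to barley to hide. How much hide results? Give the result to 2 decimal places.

258.72

250 wine × 3.849 = 962.25 fish
962.25 fish × 0.9734 = 936.65415 goat
936.65415 goat × 1.014 = 949.7673081 barley
949.7673081 barley × 0.2724 = 258.71661472644 hide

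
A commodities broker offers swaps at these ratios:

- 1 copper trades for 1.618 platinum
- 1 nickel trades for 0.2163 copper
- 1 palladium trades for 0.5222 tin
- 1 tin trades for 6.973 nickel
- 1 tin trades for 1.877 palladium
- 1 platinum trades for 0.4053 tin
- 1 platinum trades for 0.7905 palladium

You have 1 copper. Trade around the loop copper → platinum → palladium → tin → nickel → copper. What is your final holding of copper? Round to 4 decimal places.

1.0074

1 copper × 1.618 = 1.618 platinum
1.618 platinum × 0.7905 = 1.279029 palladium
1.279029 palladium × 0.5222 = 0.6679089438 tin
0.6679089438 tin × 6.973 = 4.6573290651174 nickel
4.6573290651174 nickel × 0.2163 = 1.00738027678489362 copper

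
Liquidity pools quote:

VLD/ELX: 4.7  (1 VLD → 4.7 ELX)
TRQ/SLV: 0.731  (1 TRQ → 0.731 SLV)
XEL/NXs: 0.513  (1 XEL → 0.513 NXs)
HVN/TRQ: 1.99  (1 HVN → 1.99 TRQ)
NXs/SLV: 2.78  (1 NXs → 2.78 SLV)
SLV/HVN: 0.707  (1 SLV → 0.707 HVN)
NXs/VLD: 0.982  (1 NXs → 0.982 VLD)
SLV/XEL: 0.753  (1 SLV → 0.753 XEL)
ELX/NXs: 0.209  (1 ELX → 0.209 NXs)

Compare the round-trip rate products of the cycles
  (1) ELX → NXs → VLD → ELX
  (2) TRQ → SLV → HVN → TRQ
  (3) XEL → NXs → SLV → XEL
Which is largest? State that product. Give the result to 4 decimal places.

1.0739

(1) 0.209 × 0.982 × 4.7 = 0.96462
(2) 0.731 × 0.707 × 1.99 = 1.02847
(3) 0.513 × 2.78 × 0.753 = 1.07388
Highest is cycle (3) at 1.0739 (>1, arbitrage).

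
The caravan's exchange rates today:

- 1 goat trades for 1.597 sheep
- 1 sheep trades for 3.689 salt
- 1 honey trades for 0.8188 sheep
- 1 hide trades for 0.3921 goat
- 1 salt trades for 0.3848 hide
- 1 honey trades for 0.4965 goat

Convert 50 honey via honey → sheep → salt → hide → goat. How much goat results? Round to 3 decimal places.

22.787

50 honey × 0.8188 = 40.94 sheep
40.94 sheep × 3.689 = 151.02766 salt
151.02766 salt × 0.3848 = 58.115443568 hide
58.115443568 hide × 0.3921 = 22.7870654230128 goat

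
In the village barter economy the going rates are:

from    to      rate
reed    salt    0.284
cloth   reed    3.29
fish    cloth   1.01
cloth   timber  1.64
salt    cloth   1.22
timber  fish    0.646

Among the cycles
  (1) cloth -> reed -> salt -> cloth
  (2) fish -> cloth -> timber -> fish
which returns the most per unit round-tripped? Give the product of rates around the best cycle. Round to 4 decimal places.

(1) 3.29 × 0.284 × 1.22 = 1.13992
(2) 1.01 × 1.64 × 0.646 = 1.07003
Highest is cycle (1) at 1.1399 (>1, arbitrage).

1.1399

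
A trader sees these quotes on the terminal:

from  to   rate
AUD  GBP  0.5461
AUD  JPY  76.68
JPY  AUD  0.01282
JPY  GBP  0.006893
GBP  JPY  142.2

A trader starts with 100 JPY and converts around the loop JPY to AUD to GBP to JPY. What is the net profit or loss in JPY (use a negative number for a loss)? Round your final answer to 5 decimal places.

-0.44575

100 JPY × 0.01282 = 1.282 AUD
1.282 AUD × 0.5461 = 0.7001002 GBP
0.7001002 GBP × 142.2 = 99.55424844 JPY
Net change: 99.55424844 − 100 = -0.44575156 JPY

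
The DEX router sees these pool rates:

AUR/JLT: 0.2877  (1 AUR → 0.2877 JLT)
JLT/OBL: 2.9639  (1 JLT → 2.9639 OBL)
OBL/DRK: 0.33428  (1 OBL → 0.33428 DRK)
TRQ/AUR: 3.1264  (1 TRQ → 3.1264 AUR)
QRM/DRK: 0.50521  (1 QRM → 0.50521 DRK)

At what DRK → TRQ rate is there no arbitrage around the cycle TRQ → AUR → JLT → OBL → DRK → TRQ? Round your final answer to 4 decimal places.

1.1221

Known legs of the cycle: 3.1264 × 0.2877 × 2.9639 × 0.33428 = 0.89116545693307776
For no arbitrage the full-cycle product must be 1, so the missing rate is 1 / 0.89116545693307776 ≈ 1.122126.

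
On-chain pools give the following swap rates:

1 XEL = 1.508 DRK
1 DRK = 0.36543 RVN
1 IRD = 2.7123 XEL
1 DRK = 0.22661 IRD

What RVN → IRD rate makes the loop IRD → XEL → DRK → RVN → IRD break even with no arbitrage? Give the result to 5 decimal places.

Known legs of the cycle: 2.7123 × 1.508 × 0.36543 = 1.494662929812
For no arbitrage the full-cycle product must be 1, so the missing rate is 1 / 1.494662929812 ≈ 0.6690472.

0.66905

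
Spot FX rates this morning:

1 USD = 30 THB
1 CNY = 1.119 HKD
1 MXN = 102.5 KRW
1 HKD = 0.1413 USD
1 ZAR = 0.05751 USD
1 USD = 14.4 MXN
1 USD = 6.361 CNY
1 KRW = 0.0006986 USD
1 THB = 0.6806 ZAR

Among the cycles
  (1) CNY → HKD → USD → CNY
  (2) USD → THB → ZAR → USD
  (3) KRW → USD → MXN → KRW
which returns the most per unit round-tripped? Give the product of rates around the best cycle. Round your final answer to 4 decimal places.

(1) 1.119 × 0.1413 × 6.361 = 1.00577
(2) 30 × 0.6806 × 0.05751 = 1.17424
(3) 0.0006986 × 14.4 × 102.5 = 1.03113
Highest is cycle (2) at 1.1742 (>1, arbitrage).

1.1742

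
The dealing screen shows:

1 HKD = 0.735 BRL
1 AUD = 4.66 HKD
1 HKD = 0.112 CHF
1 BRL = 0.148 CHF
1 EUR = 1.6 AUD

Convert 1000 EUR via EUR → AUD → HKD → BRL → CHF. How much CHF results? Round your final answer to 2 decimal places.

811.06

1000 EUR × 1.6 = 1600 AUD
1600 AUD × 4.66 = 7456 HKD
7456 HKD × 0.735 = 5480.16 BRL
5480.16 BRL × 0.148 = 811.06368 CHF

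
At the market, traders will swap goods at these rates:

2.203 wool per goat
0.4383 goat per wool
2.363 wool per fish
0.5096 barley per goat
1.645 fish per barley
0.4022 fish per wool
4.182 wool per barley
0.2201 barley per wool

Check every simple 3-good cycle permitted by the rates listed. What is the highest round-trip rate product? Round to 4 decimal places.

0.9341

wool→goat→barley→wool: 0.4383 × 0.5096 × 4.182 = 0.93408
wool→barley→fish→wool: 0.2201 × 1.645 × 2.363 = 0.85556
Maximum is wool→goat→barley→wool at 0.9341; no arbitrage — every cycle loses value.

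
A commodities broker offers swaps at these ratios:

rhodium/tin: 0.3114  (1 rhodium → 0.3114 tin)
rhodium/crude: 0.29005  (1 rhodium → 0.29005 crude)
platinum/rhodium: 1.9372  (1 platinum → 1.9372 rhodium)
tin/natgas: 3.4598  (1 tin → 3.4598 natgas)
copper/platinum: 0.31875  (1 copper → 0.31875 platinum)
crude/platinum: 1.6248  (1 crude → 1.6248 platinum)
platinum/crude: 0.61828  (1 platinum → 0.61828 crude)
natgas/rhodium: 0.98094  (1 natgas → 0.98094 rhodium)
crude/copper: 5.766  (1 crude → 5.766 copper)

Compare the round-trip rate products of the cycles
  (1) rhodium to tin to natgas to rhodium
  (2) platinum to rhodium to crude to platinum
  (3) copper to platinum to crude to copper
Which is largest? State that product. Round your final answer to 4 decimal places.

(1) 0.3114 × 3.4598 × 0.98094 = 1.05685
(2) 1.9372 × 0.29005 × 1.6248 = 0.91295
(3) 0.31875 × 0.61828 × 5.766 = 1.13634
Highest is cycle (3) at 1.1363 (>1, arbitrage).

1.1363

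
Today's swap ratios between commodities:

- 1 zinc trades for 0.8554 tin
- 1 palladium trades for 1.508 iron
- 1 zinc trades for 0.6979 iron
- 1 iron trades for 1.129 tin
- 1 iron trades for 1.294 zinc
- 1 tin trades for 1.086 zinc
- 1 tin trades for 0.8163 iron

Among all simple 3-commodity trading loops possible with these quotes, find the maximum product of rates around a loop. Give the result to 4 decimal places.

iron→zinc→tin→iron: 1.294 × 0.8554 × 0.8163 = 0.90355
iron→tin→zinc→iron: 1.129 × 1.086 × 0.6979 = 0.85569
Maximum is iron→zinc→tin→iron at 0.9036; no arbitrage — every cycle loses value.

0.9036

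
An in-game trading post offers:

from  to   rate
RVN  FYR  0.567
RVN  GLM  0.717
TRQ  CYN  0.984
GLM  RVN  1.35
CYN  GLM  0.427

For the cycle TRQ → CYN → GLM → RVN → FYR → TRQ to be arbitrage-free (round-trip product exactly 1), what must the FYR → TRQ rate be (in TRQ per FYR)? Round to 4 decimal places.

3.1093

Known legs of the cycle: 0.984 × 0.427 × 1.35 × 0.567 = 0.3216175956
For no arbitrage the full-cycle product must be 1, so the missing rate is 1 / 0.3216175956 ≈ 3.109283.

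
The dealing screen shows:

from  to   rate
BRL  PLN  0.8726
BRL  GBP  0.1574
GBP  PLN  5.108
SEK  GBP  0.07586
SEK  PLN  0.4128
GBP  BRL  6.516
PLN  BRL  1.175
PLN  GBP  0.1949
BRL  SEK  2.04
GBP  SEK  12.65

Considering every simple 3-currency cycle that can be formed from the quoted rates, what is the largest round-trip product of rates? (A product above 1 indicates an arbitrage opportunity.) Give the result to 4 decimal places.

BRL→PLN→GBP→BRL: 0.8726 × 0.1949 × 6.516 = 1.10817
SEK→PLN→GBP→SEK: 0.4128 × 0.1949 × 12.65 = 1.01775
SEK→GBP→BRL→SEK: 0.07586 × 6.516 × 2.04 = 1.00838
SEK→PLN→BRL→SEK: 0.4128 × 1.175 × 2.04 = 0.98948
BRL→GBP→PLN→BRL: 0.1574 × 5.108 × 1.175 = 0.94470
Maximum is BRL→PLN→GBP→BRL at 1.1082; arbitrage exists.

1.1082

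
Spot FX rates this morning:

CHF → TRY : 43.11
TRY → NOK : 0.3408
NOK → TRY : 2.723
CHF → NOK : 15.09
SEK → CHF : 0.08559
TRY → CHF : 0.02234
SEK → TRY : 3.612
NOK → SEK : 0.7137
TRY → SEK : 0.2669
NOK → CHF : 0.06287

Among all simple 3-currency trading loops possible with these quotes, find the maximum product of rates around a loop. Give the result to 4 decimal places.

0.9848

SEK→CHF→TRY→SEK: 0.08559 × 43.11 × 0.2669 = 0.98480
NOK→CHF→TRY→NOK: 0.06287 × 43.11 × 0.3408 = 0.92368
SEK→CHF→NOK→SEK: 0.08559 × 15.09 × 0.7137 = 0.92178
NOK→TRY→CHF→NOK: 2.723 × 0.02234 × 15.09 = 0.91795
SEK→TRY→NOK→SEK: 3.612 × 0.3408 × 0.7137 = 0.87854
Maximum is SEK→CHF→TRY→SEK at 0.9848; no arbitrage — every cycle loses value.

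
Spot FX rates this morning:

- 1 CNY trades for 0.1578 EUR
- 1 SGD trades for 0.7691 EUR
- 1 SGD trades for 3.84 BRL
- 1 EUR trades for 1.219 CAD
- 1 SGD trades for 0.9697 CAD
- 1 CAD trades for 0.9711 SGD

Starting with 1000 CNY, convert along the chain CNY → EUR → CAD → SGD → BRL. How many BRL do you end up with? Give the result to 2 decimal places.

717.31

1000 CNY × 0.1578 = 157.8 EUR
157.8 EUR × 1.219 = 192.3582 CAD
192.3582 CAD × 0.9711 = 186.79904802 SGD
186.79904802 SGD × 3.84 = 717.3083443968 BRL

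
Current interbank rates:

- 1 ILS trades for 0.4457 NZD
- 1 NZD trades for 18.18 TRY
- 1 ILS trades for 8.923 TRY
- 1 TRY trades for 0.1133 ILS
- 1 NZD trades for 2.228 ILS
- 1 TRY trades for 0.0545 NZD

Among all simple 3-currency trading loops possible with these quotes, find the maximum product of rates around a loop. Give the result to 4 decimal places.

1.0835

TRY→NZD→ILS→TRY: 0.0545 × 2.228 × 8.923 = 1.08348
TRY→ILS→NZD→TRY: 0.1133 × 0.4457 × 18.18 = 0.91805
Maximum is TRY→NZD→ILS→TRY at 1.0835; arbitrage exists.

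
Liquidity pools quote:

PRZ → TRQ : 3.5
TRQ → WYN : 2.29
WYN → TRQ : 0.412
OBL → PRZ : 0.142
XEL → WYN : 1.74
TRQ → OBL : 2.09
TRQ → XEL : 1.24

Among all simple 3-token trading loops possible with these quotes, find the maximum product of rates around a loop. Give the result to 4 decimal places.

1.0387

PRZ→TRQ→OBL→PRZ: 3.5 × 2.09 × 0.142 = 1.03873
XEL→WYN→TRQ→XEL: 1.74 × 0.412 × 1.24 = 0.88893
Maximum is PRZ→TRQ→OBL→PRZ at 1.0387; arbitrage exists.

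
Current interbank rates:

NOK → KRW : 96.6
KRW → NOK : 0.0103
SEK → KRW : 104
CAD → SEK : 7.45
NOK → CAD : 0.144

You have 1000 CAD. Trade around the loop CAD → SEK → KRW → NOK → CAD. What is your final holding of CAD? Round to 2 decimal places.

1000 CAD × 7.45 = 7450 SEK
7450 SEK × 104 = 774800 KRW
774800 KRW × 0.0103 = 7980.44 NOK
7980.44 NOK × 0.144 = 1149.18336 CAD

1149.18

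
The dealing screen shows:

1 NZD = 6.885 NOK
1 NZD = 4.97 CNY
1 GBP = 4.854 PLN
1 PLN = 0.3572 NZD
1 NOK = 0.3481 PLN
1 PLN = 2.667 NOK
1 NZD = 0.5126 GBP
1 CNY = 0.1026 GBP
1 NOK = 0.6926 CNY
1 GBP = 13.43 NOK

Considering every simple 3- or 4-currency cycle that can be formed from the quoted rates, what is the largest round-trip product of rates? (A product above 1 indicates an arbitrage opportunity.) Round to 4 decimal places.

0.9543

GBP→NOK→CNY→GBP: 13.43 × 0.6926 × 0.1026 = 0.95435
PLN→NOK→CNY→GBP→PLN: 2.667 × 0.6926 × 0.1026 × 4.854 = 0.91993
PLN→NZD→GBP→PLN: 0.3572 × 0.5126 × 4.854 = 0.88877
PLN→NZD→CNY→GBP→PLN: 0.3572 × 4.97 × 0.1026 × 4.854 = 0.88413
PLN→NZD→NOK→PLN: 0.3572 × 6.885 × 0.3481 = 0.85609
PLN→NZD→GBP→NOK→PLN: 0.3572 × 0.5126 × 13.43 × 0.3481 = 0.85599
Maximum is GBP→NOK→CNY→GBP at 0.9543; no arbitrage — every cycle loses value.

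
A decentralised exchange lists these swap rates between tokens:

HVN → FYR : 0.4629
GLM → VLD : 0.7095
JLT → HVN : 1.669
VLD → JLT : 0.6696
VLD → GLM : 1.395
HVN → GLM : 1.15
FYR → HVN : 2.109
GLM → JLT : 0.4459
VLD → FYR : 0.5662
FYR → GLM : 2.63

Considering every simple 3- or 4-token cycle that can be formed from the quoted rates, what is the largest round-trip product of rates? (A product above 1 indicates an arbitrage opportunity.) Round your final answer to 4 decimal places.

1.0565

VLD→FYR→GLM→VLD: 0.5662 × 2.63 × 0.7095 = 1.05652
VLD→FYR→HVN→GLM→VLD: 0.5662 × 2.109 × 1.15 × 0.7095 = 0.97431
VLD→JLT→HVN→GLM→VLD: 0.6696 × 1.669 × 1.15 × 0.7095 = 0.91185
HVN→FYR→GLM→JLT→HVN: 0.4629 × 2.63 × 0.4459 × 1.669 = 0.90602
HVN→GLM→JLT→HVN: 1.15 × 0.4459 × 1.669 = 0.85584
Maximum is VLD→FYR→GLM→VLD at 1.0565; arbitrage exists.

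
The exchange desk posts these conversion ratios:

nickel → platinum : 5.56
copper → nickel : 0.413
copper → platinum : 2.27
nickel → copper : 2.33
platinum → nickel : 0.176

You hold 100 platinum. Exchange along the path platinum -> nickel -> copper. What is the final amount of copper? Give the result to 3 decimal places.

100 platinum × 0.176 = 17.6 nickel
17.6 nickel × 2.33 = 41.008 copper

41.008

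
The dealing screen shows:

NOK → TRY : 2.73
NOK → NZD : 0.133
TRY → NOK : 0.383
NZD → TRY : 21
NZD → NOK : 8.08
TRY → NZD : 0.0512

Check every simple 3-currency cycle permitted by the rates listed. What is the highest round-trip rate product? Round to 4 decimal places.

NZD→NOK→TRY→NZD: 8.08 × 2.73 × 0.0512 = 1.12939
NZD→TRY→NOK→NZD: 21 × 0.383 × 0.133 = 1.06972
Maximum is NZD→NOK→TRY→NZD at 1.1294; arbitrage exists.

1.1294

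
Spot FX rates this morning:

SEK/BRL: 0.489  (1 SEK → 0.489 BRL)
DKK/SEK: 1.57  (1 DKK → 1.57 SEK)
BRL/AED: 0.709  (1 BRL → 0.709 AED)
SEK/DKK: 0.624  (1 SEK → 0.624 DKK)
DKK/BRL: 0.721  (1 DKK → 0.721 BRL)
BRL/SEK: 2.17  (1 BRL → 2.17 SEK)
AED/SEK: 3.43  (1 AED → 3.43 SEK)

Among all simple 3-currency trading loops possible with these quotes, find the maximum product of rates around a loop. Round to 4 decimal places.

BRL→AED→SEK→BRL: 0.709 × 3.43 × 0.489 = 1.18918
BRL→SEK→DKK→BRL: 2.17 × 0.624 × 0.721 = 0.97629
Maximum is BRL→AED→SEK→BRL at 1.1892; arbitrage exists.

1.1892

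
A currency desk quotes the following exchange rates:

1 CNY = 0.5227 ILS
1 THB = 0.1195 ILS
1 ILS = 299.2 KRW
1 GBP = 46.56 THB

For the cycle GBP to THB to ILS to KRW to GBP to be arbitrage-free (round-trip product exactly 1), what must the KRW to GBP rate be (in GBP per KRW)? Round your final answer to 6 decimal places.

0.000601

Known legs of the cycle: 46.56 × 0.1195 × 299.2 = 1664.724864
For no arbitrage the full-cycle product must be 1, so the missing rate is 1 / 1664.724864 ≈ 0.00060070.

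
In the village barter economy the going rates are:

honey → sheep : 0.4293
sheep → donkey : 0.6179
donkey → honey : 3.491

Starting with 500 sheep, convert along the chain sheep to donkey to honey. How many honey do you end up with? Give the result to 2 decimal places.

1078.54

500 sheep × 0.6179 = 308.95 donkey
308.95 donkey × 3.491 = 1078.54445 honey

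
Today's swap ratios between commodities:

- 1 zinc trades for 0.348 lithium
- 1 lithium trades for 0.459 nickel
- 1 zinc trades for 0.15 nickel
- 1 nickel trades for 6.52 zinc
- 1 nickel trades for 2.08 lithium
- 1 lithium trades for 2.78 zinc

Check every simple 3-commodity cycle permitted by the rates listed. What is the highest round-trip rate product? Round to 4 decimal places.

lithium→nickel→zinc→lithium: 0.459 × 6.52 × 0.348 = 1.04145
lithium→zinc→nickel→lithium: 2.78 × 0.15 × 2.08 = 0.86736
Maximum is lithium→nickel→zinc→lithium at 1.0415; arbitrage exists.

1.0415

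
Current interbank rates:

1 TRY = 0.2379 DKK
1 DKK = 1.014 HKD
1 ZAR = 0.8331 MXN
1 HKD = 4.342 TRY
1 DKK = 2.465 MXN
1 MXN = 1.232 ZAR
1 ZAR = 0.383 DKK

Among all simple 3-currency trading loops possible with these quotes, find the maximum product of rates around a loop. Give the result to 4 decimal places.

1.1631

ZAR→DKK→MXN→ZAR: 0.383 × 2.465 × 1.232 = 1.16313
DKK→HKD→TRY→DKK: 1.014 × 4.342 × 0.2379 = 1.04742
Maximum is ZAR→DKK→MXN→ZAR at 1.1631; arbitrage exists.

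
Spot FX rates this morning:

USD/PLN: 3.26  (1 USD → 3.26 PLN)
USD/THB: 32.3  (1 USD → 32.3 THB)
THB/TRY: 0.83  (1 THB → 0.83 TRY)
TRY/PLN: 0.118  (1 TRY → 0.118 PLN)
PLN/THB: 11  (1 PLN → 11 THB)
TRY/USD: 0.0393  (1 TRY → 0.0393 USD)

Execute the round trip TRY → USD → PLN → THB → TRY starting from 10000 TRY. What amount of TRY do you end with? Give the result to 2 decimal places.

10000 TRY × 0.0393 = 393 USD
393 USD × 3.26 = 1281.18 PLN
1281.18 PLN × 11 = 14092.98 THB
14092.98 THB × 0.83 = 11697.1734 TRY

11697.17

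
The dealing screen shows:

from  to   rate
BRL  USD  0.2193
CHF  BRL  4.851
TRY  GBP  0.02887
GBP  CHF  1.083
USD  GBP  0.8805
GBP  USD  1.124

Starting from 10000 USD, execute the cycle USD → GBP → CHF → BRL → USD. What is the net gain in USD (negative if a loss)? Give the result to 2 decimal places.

10000 USD × 0.8805 = 8805 GBP
8805 GBP × 1.083 = 9535.815 CHF
9535.815 CHF × 4.851 = 46258.238565 BRL
46258.238565 BRL × 0.2193 = 10144.4317173045 USD
Net change: 10144.4317173045 − 10000 = 144.4317173045 USD

144.43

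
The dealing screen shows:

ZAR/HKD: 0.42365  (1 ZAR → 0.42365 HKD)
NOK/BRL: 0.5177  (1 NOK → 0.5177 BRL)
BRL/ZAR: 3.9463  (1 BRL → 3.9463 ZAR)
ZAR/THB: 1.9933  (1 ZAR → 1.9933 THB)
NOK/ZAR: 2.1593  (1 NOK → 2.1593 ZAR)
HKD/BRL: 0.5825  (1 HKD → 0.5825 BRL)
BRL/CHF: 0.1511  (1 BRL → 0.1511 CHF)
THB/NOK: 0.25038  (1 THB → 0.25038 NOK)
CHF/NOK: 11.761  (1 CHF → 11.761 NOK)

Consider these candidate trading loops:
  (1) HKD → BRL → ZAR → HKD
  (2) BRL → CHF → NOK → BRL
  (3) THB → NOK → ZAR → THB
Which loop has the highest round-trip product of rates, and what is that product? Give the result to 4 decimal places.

1.0777

(1) 0.5825 × 3.9463 × 0.42365 = 0.97385
(2) 0.1511 × 11.761 × 0.5177 = 0.92000
(3) 0.25038 × 2.1593 × 1.9933 = 1.07767
Highest is cycle (3) at 1.0777 (>1, arbitrage).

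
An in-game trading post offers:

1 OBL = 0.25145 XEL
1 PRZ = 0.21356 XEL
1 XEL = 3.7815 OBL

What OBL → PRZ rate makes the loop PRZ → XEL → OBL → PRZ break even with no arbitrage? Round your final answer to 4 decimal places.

Known legs of the cycle: 0.21356 × 3.7815 = 0.80757714
For no arbitrage the full-cycle product must be 1, so the missing rate is 1 / 0.80757714 ≈ 1.238272.

1.2383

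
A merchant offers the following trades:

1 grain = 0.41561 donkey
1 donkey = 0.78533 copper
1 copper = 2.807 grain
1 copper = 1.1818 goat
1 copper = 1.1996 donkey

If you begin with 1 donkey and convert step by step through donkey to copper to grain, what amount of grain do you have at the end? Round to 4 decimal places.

1 donkey × 0.78533 = 0.78533 copper
0.78533 copper × 2.807 = 2.20442131 grain

2.2044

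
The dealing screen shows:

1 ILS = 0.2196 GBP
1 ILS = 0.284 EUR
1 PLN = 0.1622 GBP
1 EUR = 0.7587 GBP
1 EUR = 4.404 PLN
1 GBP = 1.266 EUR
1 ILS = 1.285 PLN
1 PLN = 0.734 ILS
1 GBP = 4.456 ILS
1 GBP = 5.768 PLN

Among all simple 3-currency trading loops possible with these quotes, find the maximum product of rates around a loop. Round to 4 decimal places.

0.9601

ILS→EUR→GBP→ILS: 0.284 × 0.7587 × 4.456 = 0.96014
ILS→GBP→PLN→ILS: 0.2196 × 5.768 × 0.734 = 0.92972
ILS→PLN→GBP→ILS: 1.285 × 0.1622 × 4.456 = 0.92875
ILS→EUR→PLN→ILS: 0.284 × 4.404 × 0.734 = 0.91804
PLN→GBP→EUR→PLN: 0.1622 × 1.266 × 4.404 = 0.90434
Maximum is ILS→EUR→GBP→ILS at 0.9601; no arbitrage — every cycle loses value.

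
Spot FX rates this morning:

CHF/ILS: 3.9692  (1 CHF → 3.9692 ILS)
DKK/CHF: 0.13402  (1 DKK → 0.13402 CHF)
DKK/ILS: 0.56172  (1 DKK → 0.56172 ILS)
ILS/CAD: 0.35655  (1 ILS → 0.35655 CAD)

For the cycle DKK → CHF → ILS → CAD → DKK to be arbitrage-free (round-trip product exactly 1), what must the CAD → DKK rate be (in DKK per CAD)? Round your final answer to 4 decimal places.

5.2724

Known legs of the cycle: 0.13402 × 3.9692 × 0.35655 = 0.1896675512052
For no arbitrage the full-cycle product must be 1, so the missing rate is 1 / 0.1896675512052 ≈ 5.272383.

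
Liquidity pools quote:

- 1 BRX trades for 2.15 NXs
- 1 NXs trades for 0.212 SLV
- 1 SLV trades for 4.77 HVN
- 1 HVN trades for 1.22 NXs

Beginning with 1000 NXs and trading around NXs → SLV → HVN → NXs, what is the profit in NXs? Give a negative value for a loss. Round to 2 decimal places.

233.71

1000 NXs × 0.212 = 212 SLV
212 SLV × 4.77 = 1011.24 HVN
1011.24 HVN × 1.22 = 1233.7128 NXs
Net change: 1233.7128 − 1000 = 233.7128 NXs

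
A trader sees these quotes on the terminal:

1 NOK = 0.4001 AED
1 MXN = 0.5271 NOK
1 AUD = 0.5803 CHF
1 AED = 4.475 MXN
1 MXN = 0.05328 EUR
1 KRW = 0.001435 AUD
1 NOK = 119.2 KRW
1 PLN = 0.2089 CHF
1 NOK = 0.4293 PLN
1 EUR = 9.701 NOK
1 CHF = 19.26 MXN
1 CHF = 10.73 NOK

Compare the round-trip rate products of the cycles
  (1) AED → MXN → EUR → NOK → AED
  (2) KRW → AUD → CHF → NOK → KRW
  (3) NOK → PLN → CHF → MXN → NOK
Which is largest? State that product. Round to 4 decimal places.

(1) 4.475 × 0.05328 × 9.701 × 0.4001 = 0.92543
(2) 0.001435 × 0.5803 × 10.73 × 119.2 = 1.06508
(3) 0.4293 × 0.2089 × 19.26 × 0.5271 = 0.91043
Highest is cycle (2) at 1.0651 (>1, arbitrage).

1.0651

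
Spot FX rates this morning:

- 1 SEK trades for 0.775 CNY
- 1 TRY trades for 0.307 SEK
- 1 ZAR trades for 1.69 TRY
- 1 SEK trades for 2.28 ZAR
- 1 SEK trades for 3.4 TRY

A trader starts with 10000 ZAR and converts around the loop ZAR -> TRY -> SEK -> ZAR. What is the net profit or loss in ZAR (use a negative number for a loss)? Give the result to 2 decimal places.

1829.32

10000 ZAR × 1.69 = 16900 TRY
16900 TRY × 0.307 = 5188.3 SEK
5188.3 SEK × 2.28 = 11829.324 ZAR
Net change: 11829.324 − 10000 = 1829.324 ZAR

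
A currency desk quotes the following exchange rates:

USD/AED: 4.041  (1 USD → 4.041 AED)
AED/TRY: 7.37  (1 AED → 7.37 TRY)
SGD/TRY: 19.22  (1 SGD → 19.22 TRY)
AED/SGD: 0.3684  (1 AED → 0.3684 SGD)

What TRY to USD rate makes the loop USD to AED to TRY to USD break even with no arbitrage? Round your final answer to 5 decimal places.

Known legs of the cycle: 4.041 × 7.37 = 29.78217
For no arbitrage the full-cycle product must be 1, so the missing rate is 1 / 29.78217 ≈ 0.0335771.

0.03358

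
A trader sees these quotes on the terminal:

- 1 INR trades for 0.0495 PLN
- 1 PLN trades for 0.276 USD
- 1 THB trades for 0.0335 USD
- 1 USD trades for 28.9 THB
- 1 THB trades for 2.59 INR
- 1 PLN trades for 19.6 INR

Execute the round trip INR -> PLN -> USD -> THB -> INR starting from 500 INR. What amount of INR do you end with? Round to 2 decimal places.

511.31

500 INR × 0.0495 = 24.75 PLN
24.75 PLN × 0.276 = 6.831 USD
6.831 USD × 28.9 = 197.4159 THB
197.4159 THB × 2.59 = 511.307181 INR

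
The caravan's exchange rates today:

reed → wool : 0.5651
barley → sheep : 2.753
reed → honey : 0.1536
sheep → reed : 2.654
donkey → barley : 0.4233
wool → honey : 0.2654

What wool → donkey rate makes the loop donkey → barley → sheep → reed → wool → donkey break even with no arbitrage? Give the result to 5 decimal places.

Known legs of the cycle: 0.4233 × 2.753 × 2.654 × 0.5651 = 1.74775561353546
For no arbitrage the full-cycle product must be 1, so the missing rate is 1 / 1.74775561353546 ≈ 0.5721624.

0.57216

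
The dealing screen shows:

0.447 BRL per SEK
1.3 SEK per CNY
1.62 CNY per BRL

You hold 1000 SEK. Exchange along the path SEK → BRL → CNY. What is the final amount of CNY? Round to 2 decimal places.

724.14

1000 SEK × 0.447 = 447 BRL
447 BRL × 1.62 = 724.14 CNY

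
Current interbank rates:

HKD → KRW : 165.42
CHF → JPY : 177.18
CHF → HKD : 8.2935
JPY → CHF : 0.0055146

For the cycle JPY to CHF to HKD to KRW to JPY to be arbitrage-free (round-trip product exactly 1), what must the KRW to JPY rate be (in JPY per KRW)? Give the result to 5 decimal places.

Known legs of the cycle: 0.0055146 × 8.2935 × 165.42 = 7.565539132242
For no arbitrage the full-cycle product must be 1, so the missing rate is 1 / 7.565539132242 ≈ 0.1321783.

0.13218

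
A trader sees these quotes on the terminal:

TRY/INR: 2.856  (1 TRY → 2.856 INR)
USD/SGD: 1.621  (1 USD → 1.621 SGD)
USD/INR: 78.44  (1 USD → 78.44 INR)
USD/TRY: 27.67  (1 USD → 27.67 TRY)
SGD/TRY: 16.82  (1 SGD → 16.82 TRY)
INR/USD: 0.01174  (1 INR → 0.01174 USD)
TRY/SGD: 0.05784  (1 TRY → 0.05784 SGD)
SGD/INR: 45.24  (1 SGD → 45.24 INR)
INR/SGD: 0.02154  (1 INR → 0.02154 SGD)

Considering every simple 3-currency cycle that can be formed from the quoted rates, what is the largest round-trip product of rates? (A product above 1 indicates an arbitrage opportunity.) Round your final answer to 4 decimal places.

1.0347

TRY→INR→SGD→TRY: 2.856 × 0.02154 × 16.82 = 1.03474
USD→TRY→INR→USD: 27.67 × 2.856 × 0.01174 = 0.92776
USD→SGD→INR→USD: 1.621 × 45.24 × 0.01174 = 0.86094
Maximum is TRY→INR→SGD→TRY at 1.0347; arbitrage exists.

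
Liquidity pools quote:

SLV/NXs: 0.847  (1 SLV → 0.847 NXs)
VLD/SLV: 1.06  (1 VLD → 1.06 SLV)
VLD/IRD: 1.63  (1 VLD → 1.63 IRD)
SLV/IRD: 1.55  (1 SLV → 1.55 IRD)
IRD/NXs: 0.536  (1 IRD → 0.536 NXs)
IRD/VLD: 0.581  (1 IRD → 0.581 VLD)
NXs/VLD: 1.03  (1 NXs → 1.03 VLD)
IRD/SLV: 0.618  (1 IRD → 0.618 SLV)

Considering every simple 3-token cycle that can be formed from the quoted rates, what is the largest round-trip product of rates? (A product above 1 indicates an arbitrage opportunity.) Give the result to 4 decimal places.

0.9546

SLV→IRD→VLD→SLV: 1.55 × 0.581 × 1.06 = 0.95458
SLV→NXs→VLD→SLV: 0.847 × 1.03 × 1.06 = 0.92475
IRD→NXs→VLD→IRD: 0.536 × 1.03 × 1.63 = 0.89989
Maximum is SLV→IRD→VLD→SLV at 0.9546; no arbitrage — every cycle loses value.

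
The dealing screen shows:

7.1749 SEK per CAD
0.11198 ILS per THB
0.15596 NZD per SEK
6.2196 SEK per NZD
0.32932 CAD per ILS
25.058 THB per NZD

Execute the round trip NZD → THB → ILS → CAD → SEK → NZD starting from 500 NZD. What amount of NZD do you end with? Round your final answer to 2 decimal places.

500 NZD × 25.058 = 12529 THB
12529 THB × 0.11198 = 1402.99742 ILS
1402.99742 ILS × 0.32932 = 462.0351103544 CAD
462.0351103544 CAD × 7.1749 = 3315.05571328178456 SEK
3315.05571328178456 SEK × 0.15596 = 517.0160890434271199776 NZD

517.02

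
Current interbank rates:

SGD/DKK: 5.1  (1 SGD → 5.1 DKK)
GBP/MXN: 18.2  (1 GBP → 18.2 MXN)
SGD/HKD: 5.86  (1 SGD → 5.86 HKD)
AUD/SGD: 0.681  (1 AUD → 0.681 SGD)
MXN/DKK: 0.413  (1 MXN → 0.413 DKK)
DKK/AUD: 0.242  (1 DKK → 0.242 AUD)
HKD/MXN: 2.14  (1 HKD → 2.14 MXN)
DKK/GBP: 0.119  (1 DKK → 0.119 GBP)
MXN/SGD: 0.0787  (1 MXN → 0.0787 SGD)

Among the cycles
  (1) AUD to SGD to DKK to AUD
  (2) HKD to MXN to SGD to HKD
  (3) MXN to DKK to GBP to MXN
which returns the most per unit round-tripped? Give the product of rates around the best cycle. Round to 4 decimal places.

0.9869

(1) 0.681 × 5.1 × 0.242 = 0.84049
(2) 2.14 × 0.0787 × 5.86 = 0.98693
(3) 0.413 × 0.119 × 18.2 = 0.89448
Highest is cycle (2) at 0.9869 (≤1, no arbitrage).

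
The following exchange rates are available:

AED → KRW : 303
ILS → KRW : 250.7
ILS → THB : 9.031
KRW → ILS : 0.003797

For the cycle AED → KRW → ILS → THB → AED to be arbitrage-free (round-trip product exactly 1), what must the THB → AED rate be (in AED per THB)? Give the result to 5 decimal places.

0.09625

Known legs of the cycle: 303 × 0.003797 × 9.031 = 10.390084221
For no arbitrage the full-cycle product must be 1, so the missing rate is 1 / 10.390084221 ≈ 0.0962456.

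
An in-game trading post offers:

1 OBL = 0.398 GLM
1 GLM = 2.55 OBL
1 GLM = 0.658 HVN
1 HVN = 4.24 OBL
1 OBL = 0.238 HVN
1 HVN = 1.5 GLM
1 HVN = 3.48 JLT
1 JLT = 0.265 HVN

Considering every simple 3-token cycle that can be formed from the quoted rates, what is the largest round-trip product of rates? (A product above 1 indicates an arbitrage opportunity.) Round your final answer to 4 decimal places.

OBL→GLM→HVN→OBL: 0.398 × 0.658 × 4.24 = 1.11039
OBL→HVN→GLM→OBL: 0.238 × 1.5 × 2.55 = 0.91035
Maximum is OBL→GLM→HVN→OBL at 1.1104; arbitrage exists.

1.1104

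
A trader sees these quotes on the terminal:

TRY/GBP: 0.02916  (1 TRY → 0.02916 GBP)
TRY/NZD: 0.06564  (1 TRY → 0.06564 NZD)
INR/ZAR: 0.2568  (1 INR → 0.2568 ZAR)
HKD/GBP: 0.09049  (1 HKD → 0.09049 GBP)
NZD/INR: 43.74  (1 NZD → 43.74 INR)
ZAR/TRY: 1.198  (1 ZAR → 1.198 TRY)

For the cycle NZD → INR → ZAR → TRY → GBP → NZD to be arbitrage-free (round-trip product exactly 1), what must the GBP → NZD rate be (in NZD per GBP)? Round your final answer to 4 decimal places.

Known legs of the cycle: 43.74 × 0.2568 × 1.198 × 0.02916 = 0.39239018510976
For no arbitrage the full-cycle product must be 1, so the missing rate is 1 / 0.39239018510976 ≈ 2.548484.

2.5485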